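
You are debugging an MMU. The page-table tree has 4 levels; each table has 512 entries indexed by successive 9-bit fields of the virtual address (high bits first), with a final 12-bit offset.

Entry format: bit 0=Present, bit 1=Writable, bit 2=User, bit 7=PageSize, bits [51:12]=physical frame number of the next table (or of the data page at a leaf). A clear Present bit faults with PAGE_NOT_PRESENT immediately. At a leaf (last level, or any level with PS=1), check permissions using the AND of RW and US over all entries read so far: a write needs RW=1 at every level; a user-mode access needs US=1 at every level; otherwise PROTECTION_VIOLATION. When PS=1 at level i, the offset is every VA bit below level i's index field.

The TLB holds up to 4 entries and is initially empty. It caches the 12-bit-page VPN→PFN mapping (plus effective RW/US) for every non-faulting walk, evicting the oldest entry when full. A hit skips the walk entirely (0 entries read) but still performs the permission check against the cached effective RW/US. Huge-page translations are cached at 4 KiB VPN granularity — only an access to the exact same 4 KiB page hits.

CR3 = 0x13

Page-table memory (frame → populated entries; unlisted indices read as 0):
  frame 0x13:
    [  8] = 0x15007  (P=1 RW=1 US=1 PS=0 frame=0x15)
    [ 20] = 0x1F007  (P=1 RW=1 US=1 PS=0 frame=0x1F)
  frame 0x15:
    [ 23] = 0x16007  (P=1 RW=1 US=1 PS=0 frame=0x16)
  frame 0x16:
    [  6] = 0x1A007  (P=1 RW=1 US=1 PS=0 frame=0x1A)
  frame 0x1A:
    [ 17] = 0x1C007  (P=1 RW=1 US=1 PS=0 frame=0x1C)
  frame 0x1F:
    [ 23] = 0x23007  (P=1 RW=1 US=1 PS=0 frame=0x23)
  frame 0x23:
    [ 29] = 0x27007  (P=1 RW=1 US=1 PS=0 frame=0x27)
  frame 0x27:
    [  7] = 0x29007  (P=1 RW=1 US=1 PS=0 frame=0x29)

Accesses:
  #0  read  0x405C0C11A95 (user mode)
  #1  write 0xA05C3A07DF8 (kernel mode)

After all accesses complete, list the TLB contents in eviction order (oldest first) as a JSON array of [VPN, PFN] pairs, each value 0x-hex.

Trace:
#0 VA=0x405C0C11A95 (r,user):
  L0 @0x13[8] → 0x15007  P=1,RW=1,US=1,PS=0
  L1 @0x15[23] → 0x16007  P=1,RW=1,US=1,PS=0
  L2 @0x16[6] → 0x1A007  P=1,RW=1,US=1,PS=0
  L3 @0x1A[17] → 0x1C007  P=1,RW=1,US=1,PS=0
  ⇒ phys 0x1CA95  [4 reads]
#1 VA=0xA05C3A07DF8 (w,kernel):
  L0 @0x13[20] → 0x1F007  P=1,RW=1,US=1,PS=0
  L1 @0x1F[23] → 0x23007  P=1,RW=1,US=1,PS=0
  L2 @0x23[29] → 0x27007  P=1,RW=1,US=1,PS=0
  L3 @0x27[7] → 0x29007  P=1,RW=1,US=1,PS=0
  ⇒ phys 0x29DF8  [4 reads]

TLB: [["0x405C0C11", "0x1C"], ["0xA05C3A07", "0x29"]]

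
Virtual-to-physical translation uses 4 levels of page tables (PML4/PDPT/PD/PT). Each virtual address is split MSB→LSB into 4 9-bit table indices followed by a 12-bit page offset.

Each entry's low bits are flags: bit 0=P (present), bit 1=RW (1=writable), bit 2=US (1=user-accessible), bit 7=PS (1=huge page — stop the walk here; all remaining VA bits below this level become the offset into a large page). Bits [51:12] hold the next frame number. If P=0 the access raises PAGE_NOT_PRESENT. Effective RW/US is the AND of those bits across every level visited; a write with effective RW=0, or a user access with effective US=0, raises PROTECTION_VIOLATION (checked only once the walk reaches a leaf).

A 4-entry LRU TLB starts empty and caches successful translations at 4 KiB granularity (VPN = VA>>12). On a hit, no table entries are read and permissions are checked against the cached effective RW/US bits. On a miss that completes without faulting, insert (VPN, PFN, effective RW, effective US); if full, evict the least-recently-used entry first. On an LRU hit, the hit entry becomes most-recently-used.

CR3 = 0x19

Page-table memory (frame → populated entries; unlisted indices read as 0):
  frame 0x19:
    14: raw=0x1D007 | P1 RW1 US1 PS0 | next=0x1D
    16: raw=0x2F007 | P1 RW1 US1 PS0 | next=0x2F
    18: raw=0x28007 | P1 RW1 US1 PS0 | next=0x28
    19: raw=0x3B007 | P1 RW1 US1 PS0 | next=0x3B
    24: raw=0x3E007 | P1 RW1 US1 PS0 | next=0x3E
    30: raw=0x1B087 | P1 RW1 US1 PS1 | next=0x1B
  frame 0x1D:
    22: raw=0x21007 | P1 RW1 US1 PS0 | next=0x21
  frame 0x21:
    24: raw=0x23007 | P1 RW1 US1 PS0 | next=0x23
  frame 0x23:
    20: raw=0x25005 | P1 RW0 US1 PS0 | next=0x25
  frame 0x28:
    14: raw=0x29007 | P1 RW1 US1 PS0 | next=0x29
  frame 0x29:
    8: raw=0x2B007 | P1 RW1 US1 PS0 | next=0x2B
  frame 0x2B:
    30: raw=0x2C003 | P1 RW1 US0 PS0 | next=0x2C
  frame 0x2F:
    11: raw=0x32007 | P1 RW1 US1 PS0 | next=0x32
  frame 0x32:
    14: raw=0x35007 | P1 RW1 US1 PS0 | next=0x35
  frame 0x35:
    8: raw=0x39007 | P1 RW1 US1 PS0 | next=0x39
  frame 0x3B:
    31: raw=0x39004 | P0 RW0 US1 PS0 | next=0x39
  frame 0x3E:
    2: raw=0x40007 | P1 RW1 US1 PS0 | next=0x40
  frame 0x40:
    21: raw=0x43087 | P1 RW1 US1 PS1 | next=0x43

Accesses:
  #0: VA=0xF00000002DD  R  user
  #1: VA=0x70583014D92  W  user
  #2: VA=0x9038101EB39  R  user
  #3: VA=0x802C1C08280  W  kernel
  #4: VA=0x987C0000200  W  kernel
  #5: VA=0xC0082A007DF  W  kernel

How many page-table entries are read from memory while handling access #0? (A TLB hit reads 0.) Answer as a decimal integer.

Trace:
#0 VA=0xF00000002DD (r,user):
  [0] read 0x19 idx=30: raw=0x1B087 flags P=1 W=1 U=1 S=1
  ⇒ phys 0x1B2DD (huge @L0)  [1 reads]
#1 VA=0x70583014D92 (w,user):
  [0] read 0x19 idx=14: raw=0x1D007 flags P=1 W=1 U=1 S=0
  [1] read 0x1D idx=22: raw=0x21007 flags P=1 W=1 U=1 S=0
  [2] read 0x21 idx=24: raw=0x23007 flags P=1 W=1 U=1 S=0
  [3] read 0x23 idx=20: raw=0x25005 flags P=1 W=0 U=1 S=0
  ✗ PROTECTION_VIOLATION  [4 reads]
#2 VA=0x9038101EB39 (r,user):
  [0] read 0x19 idx=18: raw=0x28007 flags P=1 W=1 U=1 S=0
  [1] read 0x28 idx=14: raw=0x29007 flags P=1 W=1 U=1 S=0
  [2] read 0x29 idx=8: raw=0x2B007 flags P=1 W=1 U=1 S=0
  [3] read 0x2B idx=30: raw=0x2C003 flags P=1 W=1 U=0 S=0
  ✗ PROTECTION_VIOLATION  [4 reads]
#3 VA=0x802C1C08280 (w,kernel):
  [0] read 0x19 idx=16: raw=0x2F007 flags P=1 W=1 U=1 S=0
  [1] read 0x2F idx=11: raw=0x32007 flags P=1 W=1 U=1 S=0
  [2] read 0x32 idx=14: raw=0x35007 flags P=1 W=1 U=1 S=0
  [3] read 0x35 idx=8: raw=0x39007 flags P=1 W=1 U=1 S=0
  ⇒ phys 0x39280  [4 reads]
#4 VA=0x987C0000200 (w,kernel):
  [0] read 0x19 idx=19: raw=0x3B007 flags P=1 W=1 U=1 S=0
  [1] read 0x3B idx=31: raw=0x39004 flags P=0 W=0 U=1 S=0
  ✗ PAGE_NOT_PRESENT  [2 reads]
#5 VA=0xC0082A007DF (w,kernel):
  [0] read 0x19 idx=24: raw=0x3E007 flags P=1 W=1 U=1 S=0
  [1] read 0x3E idx=2: raw=0x40007 flags P=1 W=1 U=1 S=0
  [2] read 0x40 idx=21: raw=0x43087 flags P=1 W=1 U=1 S=1
  ⇒ phys 0x437DF (huge @L2)  [3 reads]

Entries read for #0: 1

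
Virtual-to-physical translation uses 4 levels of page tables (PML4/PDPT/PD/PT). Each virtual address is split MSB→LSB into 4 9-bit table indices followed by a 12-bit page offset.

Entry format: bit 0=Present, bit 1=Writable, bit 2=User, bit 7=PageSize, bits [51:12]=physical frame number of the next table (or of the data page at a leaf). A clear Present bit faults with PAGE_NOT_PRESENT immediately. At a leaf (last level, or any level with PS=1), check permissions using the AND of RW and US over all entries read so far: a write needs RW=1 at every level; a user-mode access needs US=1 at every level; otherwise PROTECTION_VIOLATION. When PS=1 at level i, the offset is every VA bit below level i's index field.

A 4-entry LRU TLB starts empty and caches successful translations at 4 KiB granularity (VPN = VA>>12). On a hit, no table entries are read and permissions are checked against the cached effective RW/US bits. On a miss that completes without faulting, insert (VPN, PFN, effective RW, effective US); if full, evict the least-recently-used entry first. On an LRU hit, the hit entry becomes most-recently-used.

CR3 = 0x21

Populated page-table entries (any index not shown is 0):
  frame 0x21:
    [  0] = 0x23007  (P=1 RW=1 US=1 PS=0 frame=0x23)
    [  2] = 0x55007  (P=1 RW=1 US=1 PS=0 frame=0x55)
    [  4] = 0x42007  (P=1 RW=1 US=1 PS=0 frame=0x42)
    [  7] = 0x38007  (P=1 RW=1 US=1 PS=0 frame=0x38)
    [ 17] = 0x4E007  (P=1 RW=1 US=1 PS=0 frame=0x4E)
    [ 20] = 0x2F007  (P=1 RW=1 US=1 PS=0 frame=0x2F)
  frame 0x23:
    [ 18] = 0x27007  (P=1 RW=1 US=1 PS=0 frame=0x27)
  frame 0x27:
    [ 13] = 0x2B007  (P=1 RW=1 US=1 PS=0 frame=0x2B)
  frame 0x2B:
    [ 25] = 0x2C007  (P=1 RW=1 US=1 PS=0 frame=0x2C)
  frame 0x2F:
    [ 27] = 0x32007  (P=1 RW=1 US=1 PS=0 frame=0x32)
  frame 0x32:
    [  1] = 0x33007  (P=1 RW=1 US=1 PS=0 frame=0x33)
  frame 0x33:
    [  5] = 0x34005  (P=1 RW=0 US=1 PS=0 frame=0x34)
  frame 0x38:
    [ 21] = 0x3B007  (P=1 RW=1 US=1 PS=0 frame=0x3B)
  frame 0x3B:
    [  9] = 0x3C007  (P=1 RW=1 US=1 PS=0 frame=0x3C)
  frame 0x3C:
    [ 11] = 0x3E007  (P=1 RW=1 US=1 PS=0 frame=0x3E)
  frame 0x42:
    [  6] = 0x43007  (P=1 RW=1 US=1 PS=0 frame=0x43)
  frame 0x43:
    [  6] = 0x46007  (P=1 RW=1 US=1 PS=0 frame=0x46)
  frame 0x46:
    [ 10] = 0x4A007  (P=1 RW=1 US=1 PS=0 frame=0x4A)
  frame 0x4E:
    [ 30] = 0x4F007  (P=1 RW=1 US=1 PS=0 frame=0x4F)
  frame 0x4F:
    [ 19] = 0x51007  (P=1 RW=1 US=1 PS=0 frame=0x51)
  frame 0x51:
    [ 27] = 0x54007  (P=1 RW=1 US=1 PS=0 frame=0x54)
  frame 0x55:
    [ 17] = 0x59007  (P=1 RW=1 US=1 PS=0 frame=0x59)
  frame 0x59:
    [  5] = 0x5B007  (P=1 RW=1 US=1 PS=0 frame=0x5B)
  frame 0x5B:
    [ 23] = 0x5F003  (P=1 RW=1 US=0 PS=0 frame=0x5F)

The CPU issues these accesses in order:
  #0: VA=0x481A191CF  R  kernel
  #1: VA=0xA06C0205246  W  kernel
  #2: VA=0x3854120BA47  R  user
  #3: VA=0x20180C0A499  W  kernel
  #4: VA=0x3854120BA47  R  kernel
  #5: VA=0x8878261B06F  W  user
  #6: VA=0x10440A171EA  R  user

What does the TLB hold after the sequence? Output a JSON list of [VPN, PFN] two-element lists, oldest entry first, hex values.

Per-access translation:
#0 VA=0x481A191CF (r,kernel):
  L0 @0x21[0] → 0x23007  P=1,RW=1,US=1,PS=0
  L1 @0x23[18] → 0x27007  P=1,RW=1,US=1,PS=0
  L2 @0x27[13] → 0x2B007  P=1,RW=1,US=1,PS=0
  L3 @0x2B[25] → 0x2C007  P=1,RW=1,US=1,PS=0
  → PA=0x2C1CF  (4 entries read)
#1 VA=0xA06C0205246 (w,kernel):
  L0 @0x21[20] → 0x2F007  P=1,RW=1,US=1,PS=0
  L1 @0x2F[27] → 0x32007  P=1,RW=1,US=1,PS=0
  L2 @0x32[1] → 0x33007  P=1,RW=1,US=1,PS=0
  L3 @0x33[5] → 0x34005  P=1,RW=0,US=1,PS=0
  ✗ PROTECTION_VIOLATION  [4 reads]
#2 VA=0x3854120BA47 (r,user):
  L0 @0x21[7] → 0x38007  P=1,RW=1,US=1,PS=0
  L1 @0x38[21] → 0x3B007  P=1,RW=1,US=1,PS=0
  L2 @0x3B[9] → 0x3C007  P=1,RW=1,US=1,PS=0
  L3 @0x3C[11] → 0x3E007  P=1,RW=1,US=1,PS=0
  → PA=0x3EA47  (4 entries read)
#3 VA=0x20180C0A499 (w,kernel):
  L0 @0x21[4] → 0x42007  P=1,RW=1,US=1,PS=0
  L1 @0x42[6] → 0x43007  P=1,RW=1,US=1,PS=0
  L2 @0x43[6] → 0x46007  P=1,RW=1,US=1,PS=0
  L3 @0x46[10] → 0x4A007  P=1,RW=1,US=1,PS=0
  → PA=0x4A499  (4 entries read)
#4 VA=0x3854120BA47 (r,kernel):
  TLB hit vpn=0x3854120B → PA=0x3EA47
#5 VA=0x8878261B06F (w,user):
  L0 @0x21[17] → 0x4E007  P=1,RW=1,US=1,PS=0
  L1 @0x4E[30] → 0x4F007  P=1,RW=1,US=1,PS=0
  L2 @0x4F[19] → 0x51007  P=1,RW=1,US=1,PS=0
  L3 @0x51[27] → 0x54007  P=1,RW=1,US=1,PS=0
  → PA=0x5406F  (4 entries read)
#6 VA=0x10440A171EA (r,user):
  L0 @0x21[2] → 0x55007  P=1,RW=1,US=1,PS=0
  L1 @0x55[17] → 0x59007  P=1,RW=1,US=1,PS=0
  L2 @0x59[5] → 0x5B007  P=1,RW=1,US=1,PS=0
  L3 @0x5B[23] → 0x5F003  P=1,RW=1,US=0,PS=0
  ✗ PROTECTION_VIOLATION  [4 reads]

TLB: [["0x481A19", "0x2C"], ["0x20180C0A", "0x4A"], ["0x3854120B", "0x3E"], ["0x8878261B", "0x54"]]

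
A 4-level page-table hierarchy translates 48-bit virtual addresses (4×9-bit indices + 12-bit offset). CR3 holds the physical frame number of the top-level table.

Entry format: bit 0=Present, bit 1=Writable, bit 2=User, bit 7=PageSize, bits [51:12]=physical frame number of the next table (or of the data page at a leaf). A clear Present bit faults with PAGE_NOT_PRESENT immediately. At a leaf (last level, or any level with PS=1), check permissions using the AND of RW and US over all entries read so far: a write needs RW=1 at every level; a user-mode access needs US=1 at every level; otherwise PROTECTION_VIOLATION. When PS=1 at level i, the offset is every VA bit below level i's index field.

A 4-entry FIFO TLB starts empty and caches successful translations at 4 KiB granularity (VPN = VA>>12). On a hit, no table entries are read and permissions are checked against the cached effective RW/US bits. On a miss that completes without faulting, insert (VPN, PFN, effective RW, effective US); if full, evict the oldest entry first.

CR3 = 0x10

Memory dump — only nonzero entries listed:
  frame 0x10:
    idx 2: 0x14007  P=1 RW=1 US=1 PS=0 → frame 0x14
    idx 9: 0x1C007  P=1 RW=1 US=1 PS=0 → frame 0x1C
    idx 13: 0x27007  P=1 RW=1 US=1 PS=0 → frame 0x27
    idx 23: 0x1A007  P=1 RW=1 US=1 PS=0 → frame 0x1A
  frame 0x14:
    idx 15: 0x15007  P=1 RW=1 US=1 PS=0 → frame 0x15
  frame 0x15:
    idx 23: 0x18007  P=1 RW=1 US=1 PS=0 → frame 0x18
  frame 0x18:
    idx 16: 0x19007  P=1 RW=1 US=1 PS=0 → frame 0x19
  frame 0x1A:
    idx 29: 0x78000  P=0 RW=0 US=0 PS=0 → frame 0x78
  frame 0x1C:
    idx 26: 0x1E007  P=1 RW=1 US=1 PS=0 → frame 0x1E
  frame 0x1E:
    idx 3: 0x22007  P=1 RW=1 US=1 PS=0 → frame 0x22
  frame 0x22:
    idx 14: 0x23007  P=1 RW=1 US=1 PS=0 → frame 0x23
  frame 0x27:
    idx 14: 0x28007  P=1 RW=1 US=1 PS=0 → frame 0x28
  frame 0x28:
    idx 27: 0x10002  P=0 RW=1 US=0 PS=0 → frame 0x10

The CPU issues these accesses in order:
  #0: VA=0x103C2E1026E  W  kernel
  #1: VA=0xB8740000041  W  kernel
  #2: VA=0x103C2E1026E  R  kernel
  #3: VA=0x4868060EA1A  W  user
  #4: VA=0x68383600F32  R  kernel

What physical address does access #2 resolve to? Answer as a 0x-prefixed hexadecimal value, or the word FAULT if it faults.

Per-access translation:
#0 VA=0x103C2E1026E (w,kernel):
  L0 @0x10[2] → 0x14007  P=1,RW=1,US=1,PS=0
  L1 @0x14[15] → 0x15007  P=1,RW=1,US=1,PS=0
  L2 @0x15[23] → 0x18007  P=1,RW=1,US=1,PS=0
  L3 @0x18[16] → 0x19007  P=1,RW=1,US=1,PS=0
  → PA=0x1926E  (4 entries read)
#1 VA=0xB8740000041 (w,kernel):
  L0 @0x10[23] → 0x1A007  P=1,RW=1,US=1,PS=0
  L1 @0x1A[29] → 0x78000  P=0,RW=0,US=0,PS=0
  ⇒ fault: PAGE_NOT_PRESENT  — 2 lookups
#2 VA=0x103C2E1026E (r,kernel):
  TLB hit vpn=0x103C2E10 → PA=0x1926E
#3 VA=0x4868060EA1A (w,user):
  L0 @0x10[9] → 0x1C007  P=1,RW=1,US=1,PS=0
  L1 @0x1C[26] → 0x1E007  P=1,RW=1,US=1,PS=0
  L2 @0x1E[3] → 0x22007  P=1,RW=1,US=1,PS=0
  L3 @0x22[14] → 0x23007  P=1,RW=1,US=1,PS=0
  → PA=0x23A1A  (4 entries read)
#4 VA=0x68383600F32 (r,kernel):
  L0 @0x10[13] → 0x27007  P=1,RW=1,US=1,PS=0
  L1 @0x27[14] → 0x28007  P=1,RW=1,US=1,PS=0
  L2 @0x28[27] → 0x10002  P=0,RW=1,US=0,PS=0
  ⇒ fault: PAGE_NOT_PRESENT  — 3 lookups

Access #2 PA: 0x1926E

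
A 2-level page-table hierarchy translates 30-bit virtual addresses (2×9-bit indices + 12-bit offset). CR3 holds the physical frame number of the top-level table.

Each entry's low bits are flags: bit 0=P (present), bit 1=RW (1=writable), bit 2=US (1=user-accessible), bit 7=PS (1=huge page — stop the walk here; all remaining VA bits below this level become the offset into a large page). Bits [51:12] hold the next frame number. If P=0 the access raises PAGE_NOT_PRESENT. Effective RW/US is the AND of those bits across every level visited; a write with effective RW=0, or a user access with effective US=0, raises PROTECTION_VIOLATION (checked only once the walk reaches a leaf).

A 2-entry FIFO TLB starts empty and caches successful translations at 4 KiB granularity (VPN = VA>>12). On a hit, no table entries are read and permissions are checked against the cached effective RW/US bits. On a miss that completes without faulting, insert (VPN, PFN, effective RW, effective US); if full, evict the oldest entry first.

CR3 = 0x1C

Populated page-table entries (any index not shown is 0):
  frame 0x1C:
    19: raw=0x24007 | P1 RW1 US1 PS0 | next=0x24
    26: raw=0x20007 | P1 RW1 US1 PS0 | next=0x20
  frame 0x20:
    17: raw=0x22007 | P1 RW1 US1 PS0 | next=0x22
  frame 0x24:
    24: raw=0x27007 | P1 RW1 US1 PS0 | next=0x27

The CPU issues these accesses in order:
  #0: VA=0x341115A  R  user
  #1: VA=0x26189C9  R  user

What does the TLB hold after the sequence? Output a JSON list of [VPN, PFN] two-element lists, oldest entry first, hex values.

Walk each access:
#0 VA=0x341115A (r,user):
  [0] read 0x1C idx=26: raw=0x20007 flags P=1 W=1 U=1 S=0
  [1] read 0x20 idx=17: raw=0x22007 flags P=1 W=1 U=1 S=0
  ⇒ phys 0x2215A  [2 reads]
#1 VA=0x26189C9 (r,user):
  [0] read 0x1C idx=19: raw=0x24007 flags P=1 W=1 U=1 S=0
  [1] read 0x24 idx=24: raw=0x27007 flags P=1 W=1 U=1 S=0
  ⇒ phys 0x279C9  [2 reads]

TLB: [["0x3411", "0x22"], ["0x2618", "0x27"]]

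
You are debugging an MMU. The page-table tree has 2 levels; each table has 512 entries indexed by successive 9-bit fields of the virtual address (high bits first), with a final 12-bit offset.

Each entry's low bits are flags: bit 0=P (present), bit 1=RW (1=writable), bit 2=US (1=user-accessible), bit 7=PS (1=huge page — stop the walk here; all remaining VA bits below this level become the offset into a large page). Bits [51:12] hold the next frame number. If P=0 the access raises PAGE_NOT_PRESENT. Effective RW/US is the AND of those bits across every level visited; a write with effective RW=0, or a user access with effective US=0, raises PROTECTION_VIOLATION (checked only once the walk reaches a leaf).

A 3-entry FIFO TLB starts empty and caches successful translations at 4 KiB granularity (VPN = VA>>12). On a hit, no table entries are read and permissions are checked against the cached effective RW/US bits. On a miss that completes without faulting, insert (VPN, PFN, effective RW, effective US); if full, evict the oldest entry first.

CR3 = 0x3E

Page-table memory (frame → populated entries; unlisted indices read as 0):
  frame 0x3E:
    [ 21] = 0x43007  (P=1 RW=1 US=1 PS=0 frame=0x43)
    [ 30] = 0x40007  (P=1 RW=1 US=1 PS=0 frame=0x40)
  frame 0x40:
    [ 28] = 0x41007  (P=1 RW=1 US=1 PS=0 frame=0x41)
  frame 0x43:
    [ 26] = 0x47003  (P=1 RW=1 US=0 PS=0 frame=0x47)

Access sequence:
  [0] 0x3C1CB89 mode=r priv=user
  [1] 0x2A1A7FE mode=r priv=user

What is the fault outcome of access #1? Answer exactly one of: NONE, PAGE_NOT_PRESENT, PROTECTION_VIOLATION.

Walk each access:
#0 VA=0x3C1CB89 (r,user):
  L0: frame=0x3E idx=30 entry=0x40007 [P=1 RW=1 US=1 PS=0]
  L1: frame=0x40 idx=28 entry=0x41007 [P=1 RW=1 US=1 PS=0]
  ⇒ phys 0x41B89  [2 reads]
#1 VA=0x2A1A7FE (r,user):
  L0: frame=0x3E idx=21 entry=0x43007 [P=1 RW=1 US=1 PS=0]
  L1: frame=0x43 idx=26 entry=0x47003 [P=1 RW=1 US=0 PS=0]
  ⇒ fault: PROTECTION_VIOLATION  — 2 lookups

Access #1 fault: PROTECTION_VIOLATION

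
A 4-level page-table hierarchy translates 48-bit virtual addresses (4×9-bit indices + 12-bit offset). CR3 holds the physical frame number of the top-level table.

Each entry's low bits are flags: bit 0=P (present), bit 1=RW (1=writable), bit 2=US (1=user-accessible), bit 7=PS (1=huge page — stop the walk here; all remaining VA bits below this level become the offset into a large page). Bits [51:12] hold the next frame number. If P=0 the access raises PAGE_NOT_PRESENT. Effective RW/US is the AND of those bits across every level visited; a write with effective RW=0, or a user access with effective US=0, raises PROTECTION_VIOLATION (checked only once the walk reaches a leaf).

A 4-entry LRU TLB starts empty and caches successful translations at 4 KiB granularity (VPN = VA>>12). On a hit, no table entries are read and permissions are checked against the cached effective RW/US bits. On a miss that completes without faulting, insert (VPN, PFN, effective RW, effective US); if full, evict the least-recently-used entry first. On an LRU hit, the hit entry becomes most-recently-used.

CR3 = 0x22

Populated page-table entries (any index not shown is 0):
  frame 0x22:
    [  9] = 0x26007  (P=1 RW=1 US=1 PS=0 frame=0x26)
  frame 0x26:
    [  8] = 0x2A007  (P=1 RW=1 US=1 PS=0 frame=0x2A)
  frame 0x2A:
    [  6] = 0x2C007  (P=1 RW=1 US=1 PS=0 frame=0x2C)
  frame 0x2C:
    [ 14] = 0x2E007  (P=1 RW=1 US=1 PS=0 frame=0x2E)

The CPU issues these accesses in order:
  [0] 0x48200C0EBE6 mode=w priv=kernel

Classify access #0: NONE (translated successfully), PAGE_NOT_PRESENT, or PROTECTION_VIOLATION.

Trace:
#0 VA=0x48200C0EBE6 (w,kernel):
  [0] read 0x22 idx=9: raw=0x26007 flags P=1 W=1 U=1 S=0
  [1] read 0x26 idx=8: raw=0x2A007 flags P=1 W=1 U=1 S=0
  [2] read 0x2A idx=6: raw=0x2C007 flags P=1 W=1 U=1 S=0
  [3] read 0x2C idx=14: raw=0x2E007 flags P=1 W=1 U=1 S=0
  ⇒ phys 0x2EBE6  [4 reads]

Access #0 fault: NONE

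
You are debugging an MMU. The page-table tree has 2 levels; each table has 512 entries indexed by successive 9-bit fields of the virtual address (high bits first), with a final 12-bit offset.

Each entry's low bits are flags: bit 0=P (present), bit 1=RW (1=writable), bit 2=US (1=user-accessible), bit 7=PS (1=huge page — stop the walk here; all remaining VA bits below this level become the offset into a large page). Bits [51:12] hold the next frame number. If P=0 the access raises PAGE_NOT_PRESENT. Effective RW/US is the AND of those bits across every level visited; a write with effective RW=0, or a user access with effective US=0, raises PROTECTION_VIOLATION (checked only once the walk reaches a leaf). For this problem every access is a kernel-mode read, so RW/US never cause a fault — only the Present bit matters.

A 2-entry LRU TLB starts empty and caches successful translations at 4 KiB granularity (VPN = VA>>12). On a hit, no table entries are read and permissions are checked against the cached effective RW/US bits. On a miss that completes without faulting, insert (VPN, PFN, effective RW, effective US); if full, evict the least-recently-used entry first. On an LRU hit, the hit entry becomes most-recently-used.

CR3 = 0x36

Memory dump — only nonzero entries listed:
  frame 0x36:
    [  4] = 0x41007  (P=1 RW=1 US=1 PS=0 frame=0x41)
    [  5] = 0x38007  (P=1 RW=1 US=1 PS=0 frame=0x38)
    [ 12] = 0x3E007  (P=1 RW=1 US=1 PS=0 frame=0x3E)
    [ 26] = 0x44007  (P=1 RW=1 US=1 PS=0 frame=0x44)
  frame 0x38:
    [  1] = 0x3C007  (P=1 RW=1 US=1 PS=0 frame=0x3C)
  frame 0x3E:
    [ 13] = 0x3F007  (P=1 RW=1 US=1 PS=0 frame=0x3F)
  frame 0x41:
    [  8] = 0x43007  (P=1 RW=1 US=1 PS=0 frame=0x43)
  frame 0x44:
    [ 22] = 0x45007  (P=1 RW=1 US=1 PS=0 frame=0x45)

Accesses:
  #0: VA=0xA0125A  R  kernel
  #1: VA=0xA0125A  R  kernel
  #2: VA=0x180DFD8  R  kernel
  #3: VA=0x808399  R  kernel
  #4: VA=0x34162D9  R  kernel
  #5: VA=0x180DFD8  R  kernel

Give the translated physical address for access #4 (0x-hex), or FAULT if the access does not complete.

Walk each access:
#0 VA=0xA0125A (r,kernel):
  [0] read 0x36 idx=5: raw=0x38007 flags P=1 W=1 U=1 S=0
  [1] read 0x38 idx=1: raw=0x3C007 flags P=1 W=1 U=1 S=0
  ⇒ phys 0x3C25A  [2 reads]
#1 VA=0xA0125A (r,kernel):
  TLB hit vpn=0xA01 → PA=0x3C25A
#2 VA=0x180DFD8 (r,kernel):
  [0] read 0x36 idx=12: raw=0x3E007 flags P=1 W=1 U=1 S=0
  [1] read 0x3E idx=13: raw=0x3F007 flags P=1 W=1 U=1 S=0
  ⇒ phys 0x3FFD8  [2 reads]
#3 VA=0x808399 (r,kernel):
  [0] read 0x36 idx=4: raw=0x41007 flags P=1 W=1 U=1 S=0
  [1] read 0x41 idx=8: raw=0x43007 flags P=1 W=1 U=1 S=0
  ⇒ phys 0x43399  [2 reads]
#4 VA=0x34162D9 (r,kernel):
  [0] read 0x36 idx=26: raw=0x44007 flags P=1 W=1 U=1 S=0
  [1] read 0x44 idx=22: raw=0x45007 flags P=1 W=1 U=1 S=0
  ⇒ phys 0x452D9  [2 reads]
#5 VA=0x180DFD8 (r,kernel):
  [0] read 0x36 idx=12: raw=0x3E007 flags P=1 W=1 U=1 S=0
  [1] read 0x3E idx=13: raw=0x3F007 flags P=1 W=1 U=1 S=0
  ⇒ phys 0x3FFD8  [2 reads]

Access #4 PA: 0x452D9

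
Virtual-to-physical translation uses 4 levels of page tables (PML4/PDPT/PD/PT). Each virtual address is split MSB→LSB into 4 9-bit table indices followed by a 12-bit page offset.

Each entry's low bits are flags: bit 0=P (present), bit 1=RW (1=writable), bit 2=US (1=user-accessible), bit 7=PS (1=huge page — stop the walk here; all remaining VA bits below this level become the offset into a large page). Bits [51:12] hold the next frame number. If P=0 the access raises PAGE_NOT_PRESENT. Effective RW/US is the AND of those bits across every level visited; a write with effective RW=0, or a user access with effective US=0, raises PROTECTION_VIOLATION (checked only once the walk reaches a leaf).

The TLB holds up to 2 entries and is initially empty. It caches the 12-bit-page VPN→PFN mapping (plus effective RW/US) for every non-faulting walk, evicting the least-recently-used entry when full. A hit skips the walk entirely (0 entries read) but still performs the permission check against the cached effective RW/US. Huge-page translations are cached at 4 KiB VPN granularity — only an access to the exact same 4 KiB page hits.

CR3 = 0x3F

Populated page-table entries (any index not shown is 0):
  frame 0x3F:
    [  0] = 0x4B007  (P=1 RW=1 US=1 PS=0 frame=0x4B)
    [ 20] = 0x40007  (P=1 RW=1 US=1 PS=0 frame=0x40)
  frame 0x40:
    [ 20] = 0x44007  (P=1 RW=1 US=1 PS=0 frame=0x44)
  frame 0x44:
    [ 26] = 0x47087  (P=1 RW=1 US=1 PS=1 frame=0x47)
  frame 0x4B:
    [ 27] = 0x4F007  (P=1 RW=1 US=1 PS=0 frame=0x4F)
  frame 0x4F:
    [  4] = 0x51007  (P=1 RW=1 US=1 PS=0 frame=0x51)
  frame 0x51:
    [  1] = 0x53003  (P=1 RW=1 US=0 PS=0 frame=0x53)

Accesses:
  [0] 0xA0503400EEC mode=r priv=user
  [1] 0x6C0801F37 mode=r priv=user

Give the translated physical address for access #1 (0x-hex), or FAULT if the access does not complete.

Per-access translation:
#0 VA=0xA0503400EEC (r,user):
  L0 @0x3F[20] → 0x40007  P=1,RW=1,US=1,PS=0
  L1 @0x40[20] → 0x44007  P=1,RW=1,US=1,PS=0
  L2 @0x44[26] → 0x47087  P=1,RW=1,US=1,PS=1
  ✓ 0x47EEC (huge @L2)  — 3 lookups
#1 VA=0x6C0801F37 (r,user):
  L0 @0x3F[0] → 0x4B007  P=1,RW=1,US=1,PS=0
  L1 @0x4B[27] → 0x4F007  P=1,RW=1,US=1,PS=0
  L2 @0x4F[4] → 0x51007  P=1,RW=1,US=1,PS=0
  L3 @0x51[1] → 0x53003  P=1,RW=1,US=0,PS=0
  ✗ PROTECTION_VIOLATION  [4 reads]

Access #1 PA: FAULT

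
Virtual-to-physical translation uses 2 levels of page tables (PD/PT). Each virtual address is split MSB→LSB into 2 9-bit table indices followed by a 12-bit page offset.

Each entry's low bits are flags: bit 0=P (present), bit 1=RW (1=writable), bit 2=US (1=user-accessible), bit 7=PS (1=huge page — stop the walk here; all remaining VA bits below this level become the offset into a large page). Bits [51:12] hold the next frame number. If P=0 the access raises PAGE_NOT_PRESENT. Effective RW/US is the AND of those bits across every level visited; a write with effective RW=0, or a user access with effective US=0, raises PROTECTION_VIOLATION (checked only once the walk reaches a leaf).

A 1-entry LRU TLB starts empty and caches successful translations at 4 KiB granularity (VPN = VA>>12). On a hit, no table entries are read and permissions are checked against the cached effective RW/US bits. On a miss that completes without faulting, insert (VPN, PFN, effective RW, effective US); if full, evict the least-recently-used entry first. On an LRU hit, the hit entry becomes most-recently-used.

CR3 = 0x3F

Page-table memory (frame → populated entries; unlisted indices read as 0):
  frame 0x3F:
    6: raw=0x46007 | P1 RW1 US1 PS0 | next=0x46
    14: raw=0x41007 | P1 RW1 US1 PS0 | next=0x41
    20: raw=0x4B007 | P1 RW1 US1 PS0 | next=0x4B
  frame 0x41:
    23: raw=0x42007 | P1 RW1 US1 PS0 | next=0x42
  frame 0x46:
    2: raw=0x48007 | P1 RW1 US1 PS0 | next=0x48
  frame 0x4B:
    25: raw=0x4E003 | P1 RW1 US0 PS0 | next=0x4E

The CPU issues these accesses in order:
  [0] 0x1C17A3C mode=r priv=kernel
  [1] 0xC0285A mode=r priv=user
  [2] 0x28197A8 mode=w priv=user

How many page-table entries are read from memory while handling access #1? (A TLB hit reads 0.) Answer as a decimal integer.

Walk each access:
#0 VA=0x1C17A3C (r,kernel):
  [0] read 0x3F idx=14: raw=0x41007 flags P=1 W=1 U=1 S=0
  [1] read 0x41 idx=23: raw=0x42007 flags P=1 W=1 U=1 S=0
  ✓ 0x42A3C  — 2 lookups
#1 VA=0xC0285A (r,user):
  [0] read 0x3F idx=6: raw=0x46007 flags P=1 W=1 U=1 S=0
  [1] read 0x46 idx=2: raw=0x48007 flags P=1 W=1 U=1 S=0
  ✓ 0x4885A  — 2 lookups
#2 VA=0x28197A8 (w,user):
  [0] read 0x3F idx=20: raw=0x4B007 flags P=1 W=1 U=1 S=0
  [1] read 0x4B idx=25: raw=0x4E003 flags P=1 W=1 U=0 S=0
  ✗ PROTECTION_VIOLATION  [2 reads]

Entries read for #1: 2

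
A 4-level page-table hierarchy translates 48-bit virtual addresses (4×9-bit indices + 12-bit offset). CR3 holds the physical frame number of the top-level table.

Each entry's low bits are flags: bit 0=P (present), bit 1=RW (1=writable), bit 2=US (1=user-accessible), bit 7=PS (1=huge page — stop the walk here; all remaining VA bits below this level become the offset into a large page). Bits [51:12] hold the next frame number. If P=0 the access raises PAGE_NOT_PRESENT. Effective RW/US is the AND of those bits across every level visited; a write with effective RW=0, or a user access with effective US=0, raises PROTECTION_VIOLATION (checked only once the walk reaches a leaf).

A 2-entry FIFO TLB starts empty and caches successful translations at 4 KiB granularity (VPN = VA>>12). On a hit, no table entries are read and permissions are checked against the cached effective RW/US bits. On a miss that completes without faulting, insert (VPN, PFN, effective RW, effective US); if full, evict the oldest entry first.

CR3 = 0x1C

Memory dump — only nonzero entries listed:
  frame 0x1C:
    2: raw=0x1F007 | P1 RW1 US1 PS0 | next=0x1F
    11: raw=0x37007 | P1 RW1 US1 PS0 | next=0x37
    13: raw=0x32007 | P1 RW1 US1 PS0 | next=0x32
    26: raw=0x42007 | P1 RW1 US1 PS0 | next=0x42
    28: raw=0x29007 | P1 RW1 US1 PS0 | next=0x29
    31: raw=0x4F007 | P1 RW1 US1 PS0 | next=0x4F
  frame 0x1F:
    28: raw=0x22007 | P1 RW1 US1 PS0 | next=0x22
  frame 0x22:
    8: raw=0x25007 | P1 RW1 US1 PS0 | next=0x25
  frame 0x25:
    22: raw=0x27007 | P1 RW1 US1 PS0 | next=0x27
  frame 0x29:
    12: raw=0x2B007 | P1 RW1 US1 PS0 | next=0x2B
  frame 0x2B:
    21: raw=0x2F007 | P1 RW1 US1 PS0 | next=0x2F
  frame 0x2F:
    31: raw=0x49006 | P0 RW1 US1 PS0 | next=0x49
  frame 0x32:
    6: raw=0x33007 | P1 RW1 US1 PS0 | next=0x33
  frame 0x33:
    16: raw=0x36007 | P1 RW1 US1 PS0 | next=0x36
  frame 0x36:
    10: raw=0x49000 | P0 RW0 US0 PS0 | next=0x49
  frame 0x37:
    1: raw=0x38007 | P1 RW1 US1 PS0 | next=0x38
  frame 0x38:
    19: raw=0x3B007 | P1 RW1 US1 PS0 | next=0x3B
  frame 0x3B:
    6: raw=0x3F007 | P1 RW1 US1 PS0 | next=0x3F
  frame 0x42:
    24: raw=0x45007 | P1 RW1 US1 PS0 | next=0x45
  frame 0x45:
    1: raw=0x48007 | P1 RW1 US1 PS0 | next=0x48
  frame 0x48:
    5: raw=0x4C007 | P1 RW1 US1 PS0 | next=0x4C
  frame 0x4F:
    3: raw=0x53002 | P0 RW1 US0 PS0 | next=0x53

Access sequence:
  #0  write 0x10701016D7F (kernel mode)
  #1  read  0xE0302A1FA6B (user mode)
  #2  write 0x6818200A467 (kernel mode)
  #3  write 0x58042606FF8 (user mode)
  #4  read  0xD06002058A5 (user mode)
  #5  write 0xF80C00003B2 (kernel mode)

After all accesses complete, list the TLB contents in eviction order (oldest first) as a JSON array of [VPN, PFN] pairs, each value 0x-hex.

Per-access translation:
#0 VA=0x10701016D7F (w,kernel):
  L0 @0x1C[2] → 0x1F007  P=1,RW=1,US=1,PS=0
  L1 @0x1F[28] → 0x22007  P=1,RW=1,US=1,PS=0
  L2 @0x22[8] → 0x25007  P=1,RW=1,US=1,PS=0
  L3 @0x25[22] → 0x27007  P=1,RW=1,US=1,PS=0
  ⇒ phys 0x27D7F  [4 reads]
#1 VA=0xE0302A1FA6B (r,user):
  L0 @0x1C[28] → 0x29007  P=1,RW=1,US=1,PS=0
  L1 @0x29[12] → 0x2B007  P=1,RW=1,US=1,PS=0
  L2 @0x2B[21] → 0x2F007  P=1,RW=1,US=1,PS=0
  L3 @0x2F[31] → 0x49006  P=0,RW=1,US=1,PS=0
  → PAGE_NOT_PRESENT  (4 entries read)
#2 VA=0x6818200A467 (w,kernel):
  L0 @0x1C[13] → 0x32007  P=1,RW=1,US=1,PS=0
  L1 @0x32[6] → 0x33007  P=1,RW=1,US=1,PS=0
  L2 @0x33[16] → 0x36007  P=1,RW=1,US=1,PS=0
  L3 @0x36[10] → 0x49000  P=0,RW=0,US=0,PS=0
  → PAGE_NOT_PRESENT  (4 entries read)
#3 VA=0x58042606FF8 (w,user):
  L0 @0x1C[11] → 0x37007  P=1,RW=1,US=1,PS=0
  L1 @0x37[1] → 0x38007  P=1,RW=1,US=1,PS=0
  L2 @0x38[19] → 0x3B007  P=1,RW=1,US=1,PS=0
  L3 @0x3B[6] → 0x3F007  P=1,RW=1,US=1,PS=0
  ⇒ phys 0x3FFF8  [4 reads]
#4 VA=0xD06002058A5 (r,user):
  L0 @0x1C[26] → 0x42007  P=1,RW=1,US=1,PS=0
  L1 @0x42[24] → 0x45007  P=1,RW=1,US=1,PS=0
  L2 @0x45[1] → 0x48007  P=1,RW=1,US=1,PS=0
  L3 @0x48[5] → 0x4C007  P=1,RW=1,US=1,PS=0
  ⇒ phys 0x4C8A5  [4 reads]
#5 VA=0xF80C00003B2 (w,kernel):
  L0 @0x1C[31] → 0x4F007  P=1,RW=1,US=1,PS=0
  L1 @0x4F[3] → 0x53002  P=0,RW=1,US=0,PS=0
  → PAGE_NOT_PRESENT  (2 entries read)

TLB: [["0x58042606", "0x3F"], ["0xD0600205", "0x4C"]]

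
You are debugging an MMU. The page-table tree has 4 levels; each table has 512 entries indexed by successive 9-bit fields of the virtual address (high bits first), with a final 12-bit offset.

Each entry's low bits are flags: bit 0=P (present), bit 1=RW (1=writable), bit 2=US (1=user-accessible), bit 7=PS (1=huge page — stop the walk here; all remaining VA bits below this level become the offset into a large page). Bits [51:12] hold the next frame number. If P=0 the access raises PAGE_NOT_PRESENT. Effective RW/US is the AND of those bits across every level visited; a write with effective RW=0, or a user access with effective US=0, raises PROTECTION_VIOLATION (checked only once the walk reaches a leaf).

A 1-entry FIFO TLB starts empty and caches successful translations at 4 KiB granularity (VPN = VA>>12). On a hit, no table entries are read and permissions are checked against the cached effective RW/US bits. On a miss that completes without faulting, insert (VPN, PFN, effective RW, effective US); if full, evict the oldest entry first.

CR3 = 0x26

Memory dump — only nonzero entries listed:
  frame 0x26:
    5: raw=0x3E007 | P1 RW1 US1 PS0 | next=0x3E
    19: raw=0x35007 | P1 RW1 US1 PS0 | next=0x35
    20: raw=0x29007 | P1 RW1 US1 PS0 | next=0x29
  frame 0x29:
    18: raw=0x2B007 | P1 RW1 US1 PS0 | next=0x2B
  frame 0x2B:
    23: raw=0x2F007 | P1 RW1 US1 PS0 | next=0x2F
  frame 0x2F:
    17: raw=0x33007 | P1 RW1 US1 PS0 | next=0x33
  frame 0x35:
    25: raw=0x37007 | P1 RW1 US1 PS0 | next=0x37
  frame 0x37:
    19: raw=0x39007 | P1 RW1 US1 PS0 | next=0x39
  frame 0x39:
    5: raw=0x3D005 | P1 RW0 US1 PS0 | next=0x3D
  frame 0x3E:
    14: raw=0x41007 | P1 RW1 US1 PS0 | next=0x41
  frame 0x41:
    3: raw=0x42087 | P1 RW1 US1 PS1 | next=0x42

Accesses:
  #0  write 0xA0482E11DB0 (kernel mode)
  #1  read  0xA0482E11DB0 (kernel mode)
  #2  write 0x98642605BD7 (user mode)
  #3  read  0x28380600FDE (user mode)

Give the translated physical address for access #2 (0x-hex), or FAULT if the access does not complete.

Per-access translation:
#0 VA=0xA0482E11DB0 (w,kernel):
  lvl0: tbl 0x26, slot 20 ⇒ 0x29007 (P1/RW1/US1/PS0)
  lvl1: tbl 0x29, slot 18 ⇒ 0x2B007 (P1/RW1/US1/PS0)
  lvl2: tbl 0x2B, slot 23 ⇒ 0x2F007 (P1/RW1/US1/PS0)
  lvl3: tbl 0x2F, slot 17 ⇒ 0x33007 (P1/RW1/US1/PS0)
  → PA=0x33DB0  (4 entries read)
#1 VA=0xA0482E11DB0 (r,kernel):
  TLB hit vpn=0xA0482E11 → PA=0x33DB0
#2 VA=0x98642605BD7 (w,user):
  lvl0: tbl 0x26, slot 19 ⇒ 0x35007 (P1/RW1/US1/PS0)
  lvl1: tbl 0x35, slot 25 ⇒ 0x37007 (P1/RW1/US1/PS0)
  lvl2: tbl 0x37, slot 19 ⇒ 0x39007 (P1/RW1/US1/PS0)
  lvl3: tbl 0x39, slot 5 ⇒ 0x3D005 (P1/RW0/US1/PS0)
  ⇒ fault: PROTECTION_VIOLATION  — 4 lookups
#3 VA=0x28380600FDE (r,user):
  lvl0: tbl 0x26, slot 5 ⇒ 0x3E007 (P1/RW1/US1/PS0)
  lvl1: tbl 0x3E, slot 14 ⇒ 0x41007 (P1/RW1/US1/PS0)
  lvl2: tbl 0x41, slot 3 ⇒ 0x42087 (P1/RW1/US1/PS1)
  → PA=0x42FDE (huge @L2)  (3 entries read)

Access #2 PA: FAULT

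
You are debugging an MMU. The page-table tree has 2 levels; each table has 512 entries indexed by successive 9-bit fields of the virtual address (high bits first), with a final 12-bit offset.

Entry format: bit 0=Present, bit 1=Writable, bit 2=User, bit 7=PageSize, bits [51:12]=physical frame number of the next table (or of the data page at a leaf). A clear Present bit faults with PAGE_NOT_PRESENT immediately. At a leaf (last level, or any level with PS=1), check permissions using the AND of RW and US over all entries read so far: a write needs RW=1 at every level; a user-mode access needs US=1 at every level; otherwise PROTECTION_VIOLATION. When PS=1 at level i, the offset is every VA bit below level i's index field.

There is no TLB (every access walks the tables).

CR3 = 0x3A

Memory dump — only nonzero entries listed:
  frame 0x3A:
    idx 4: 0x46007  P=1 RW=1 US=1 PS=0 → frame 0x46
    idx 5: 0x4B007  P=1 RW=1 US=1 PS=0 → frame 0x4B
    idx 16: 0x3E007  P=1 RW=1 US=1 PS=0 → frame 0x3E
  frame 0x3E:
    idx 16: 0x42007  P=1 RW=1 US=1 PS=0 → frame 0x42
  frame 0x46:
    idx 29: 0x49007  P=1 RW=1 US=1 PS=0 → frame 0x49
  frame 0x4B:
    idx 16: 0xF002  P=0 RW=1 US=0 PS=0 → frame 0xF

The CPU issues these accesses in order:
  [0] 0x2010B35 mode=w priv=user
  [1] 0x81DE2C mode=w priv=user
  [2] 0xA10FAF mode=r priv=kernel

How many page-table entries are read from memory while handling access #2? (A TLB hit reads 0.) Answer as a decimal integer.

Walk each access:
#0 VA=0x2010B35 (w,user):
  L0: frame=0x3A idx=16 entry=0x3E007 [P=1 RW=1 US=1 PS=0]
  L1: frame=0x3E idx=16 entry=0x42007 [P=1 RW=1 US=1 PS=0]
  ⇒ phys 0x42B35  [2 reads]
#1 VA=0x81DE2C (w,user):
  L0: frame=0x3A idx=4 entry=0x46007 [P=1 RW=1 US=1 PS=0]
  L1: frame=0x46 idx=29 entry=0x49007 [P=1 RW=1 US=1 PS=0]
  ⇒ phys 0x49E2C  [2 reads]
#2 VA=0xA10FAF (r,kernel):
  L0: frame=0x3A idx=5 entry=0x4B007 [P=1 RW=1 US=1 PS=0]
  L1: frame=0x4B idx=16 entry=0xF002 [P=0 RW=1 US=0 PS=0]
  → PAGE_NOT_PRESENT  (2 entries read)

Entries read for #2: 2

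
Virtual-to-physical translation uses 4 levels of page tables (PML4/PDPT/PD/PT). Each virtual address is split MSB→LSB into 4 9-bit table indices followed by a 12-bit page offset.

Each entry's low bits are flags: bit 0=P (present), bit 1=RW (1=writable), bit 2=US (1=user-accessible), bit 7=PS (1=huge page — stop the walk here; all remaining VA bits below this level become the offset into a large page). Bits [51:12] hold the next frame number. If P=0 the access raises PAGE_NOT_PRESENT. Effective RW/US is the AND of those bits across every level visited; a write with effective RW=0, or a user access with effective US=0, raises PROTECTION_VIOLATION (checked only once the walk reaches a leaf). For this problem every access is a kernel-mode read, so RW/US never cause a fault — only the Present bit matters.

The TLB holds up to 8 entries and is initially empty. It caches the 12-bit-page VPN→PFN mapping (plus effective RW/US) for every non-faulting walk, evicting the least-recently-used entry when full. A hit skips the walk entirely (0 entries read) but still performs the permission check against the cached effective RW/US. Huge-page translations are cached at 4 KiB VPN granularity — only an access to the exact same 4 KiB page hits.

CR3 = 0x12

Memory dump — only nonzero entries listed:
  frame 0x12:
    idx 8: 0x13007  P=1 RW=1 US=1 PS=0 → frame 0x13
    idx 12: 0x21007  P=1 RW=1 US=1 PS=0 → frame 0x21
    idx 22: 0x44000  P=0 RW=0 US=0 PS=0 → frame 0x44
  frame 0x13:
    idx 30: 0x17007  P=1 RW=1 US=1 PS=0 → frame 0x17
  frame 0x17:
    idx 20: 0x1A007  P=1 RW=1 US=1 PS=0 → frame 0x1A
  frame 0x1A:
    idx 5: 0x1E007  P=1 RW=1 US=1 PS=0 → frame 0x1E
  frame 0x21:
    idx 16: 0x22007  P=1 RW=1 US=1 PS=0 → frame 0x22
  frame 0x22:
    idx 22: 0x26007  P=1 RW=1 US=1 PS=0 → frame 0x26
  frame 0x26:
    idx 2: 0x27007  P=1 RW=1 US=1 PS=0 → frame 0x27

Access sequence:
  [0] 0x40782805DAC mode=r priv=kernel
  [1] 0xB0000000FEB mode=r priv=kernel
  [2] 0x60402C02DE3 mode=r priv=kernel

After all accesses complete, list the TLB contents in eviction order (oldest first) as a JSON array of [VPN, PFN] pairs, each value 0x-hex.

Trace:
#0 VA=0x40782805DAC (r,kernel):
  L0 @0x12[8] → 0x13007  P=1,RW=1,US=1,PS=0
  L1 @0x13[30] → 0x17007  P=1,RW=1,US=1,PS=0
  L2 @0x17[20] → 0x1A007  P=1,RW=1,US=1,PS=0
  L3 @0x1A[5] → 0x1E007  P=1,RW=1,US=1,PS=0
  ✓ 0x1EDAC  — 4 lookups
#1 VA=0xB0000000FEB (r,kernel):
  L0 @0x12[22] → 0x44000  P=0,RW=0,US=0,PS=0
  → PAGE_NOT_PRESENT  (1 entries read)
#2 VA=0x60402C02DE3 (r,kernel):
  L0 @0x12[12] → 0x21007  P=1,RW=1,US=1,PS=0
  L1 @0x21[16] → 0x22007  P=1,RW=1,US=1,PS=0
  L2 @0x22[22] → 0x26007  P=1,RW=1,US=1,PS=0
  L3 @0x26[2] → 0x27007  P=1,RW=1,US=1,PS=0
  ✓ 0x27DE3  — 4 lookups

TLB: [["0x40782805", "0x1E"], ["0x60402C02", "0x27"]]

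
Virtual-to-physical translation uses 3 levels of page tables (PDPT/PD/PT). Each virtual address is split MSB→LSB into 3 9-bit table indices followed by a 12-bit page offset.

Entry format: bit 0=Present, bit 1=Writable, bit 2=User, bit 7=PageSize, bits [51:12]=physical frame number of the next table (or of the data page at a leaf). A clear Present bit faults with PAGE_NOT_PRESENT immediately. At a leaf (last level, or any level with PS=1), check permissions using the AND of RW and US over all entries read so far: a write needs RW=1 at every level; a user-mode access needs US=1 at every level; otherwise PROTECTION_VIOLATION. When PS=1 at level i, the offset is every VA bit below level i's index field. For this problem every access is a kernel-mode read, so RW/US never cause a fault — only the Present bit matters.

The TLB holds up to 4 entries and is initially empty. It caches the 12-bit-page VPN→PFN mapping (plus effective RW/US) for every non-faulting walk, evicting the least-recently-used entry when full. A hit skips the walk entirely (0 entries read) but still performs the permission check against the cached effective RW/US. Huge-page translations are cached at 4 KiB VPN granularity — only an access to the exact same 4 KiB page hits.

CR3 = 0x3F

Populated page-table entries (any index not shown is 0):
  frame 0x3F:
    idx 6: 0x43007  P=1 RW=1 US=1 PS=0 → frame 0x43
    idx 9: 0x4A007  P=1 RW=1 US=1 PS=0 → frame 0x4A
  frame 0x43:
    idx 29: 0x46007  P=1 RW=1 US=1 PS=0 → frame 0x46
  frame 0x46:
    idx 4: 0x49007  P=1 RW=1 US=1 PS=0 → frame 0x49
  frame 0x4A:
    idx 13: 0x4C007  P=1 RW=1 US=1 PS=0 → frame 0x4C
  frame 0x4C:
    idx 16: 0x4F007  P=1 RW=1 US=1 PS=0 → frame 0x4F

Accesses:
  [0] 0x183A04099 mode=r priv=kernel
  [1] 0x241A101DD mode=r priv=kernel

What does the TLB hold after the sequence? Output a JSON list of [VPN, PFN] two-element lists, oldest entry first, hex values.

Walk each access:
#0 VA=0x183A04099 (r,kernel):
  [0] read 0x3F idx=6: raw=0x43007 flags P=1 W=1 U=1 S=0
  [1] read 0x43 idx=29: raw=0x46007 flags P=1 W=1 U=1 S=0
  [2] read 0x46 idx=4: raw=0x49007 flags P=1 W=1 U=1 S=0
  → PA=0x49099  (3 entries read)
#1 VA=0x241A101DD (r,kernel):
  [0] read 0x3F idx=9: raw=0x4A007 flags P=1 W=1 U=1 S=0
  [1] read 0x4A idx=13: raw=0x4C007 flags P=1 W=1 U=1 S=0
  [2] read 0x4C idx=16: raw=0x4F007 flags P=1 W=1 U=1 S=0
  → PA=0x4F1DD  (3 entries read)

TLB: [["0x183A04", "0x49"], ["0x241A10", "0x4F"]]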